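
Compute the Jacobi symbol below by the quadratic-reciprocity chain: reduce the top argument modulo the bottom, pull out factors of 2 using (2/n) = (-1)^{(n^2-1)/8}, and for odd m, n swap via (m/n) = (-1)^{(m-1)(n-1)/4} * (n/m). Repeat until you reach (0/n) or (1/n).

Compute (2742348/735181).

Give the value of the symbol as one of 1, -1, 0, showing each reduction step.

1

(2742348/735181): 2742348 mod 735181 = 536805, so (2742348/735181) = (536805/735181)
flip (536805/735181) -> (735181/536805): both odd, 536805 mod 4 = 1, 735181 mod 4 = 1, so the flip contributes +1; sign now +1
(735181/536805): 735181 mod 536805 = 198376, so (735181/536805) = (198376/536805)
factor out 2^3: 198376 = 2^3·24797; with 536805 mod 8 = 5, (2/536805) = -1; sign now -1; continue with (24797/536805)
flip (24797/536805) -> (536805/24797): both odd, 24797 mod 4 = 1, 536805 mod 4 = 1, so the flip contributes +1; sign now -1
(536805/24797): 536805 mod 24797 = 16068, so (536805/24797) = (16068/24797)
factor out 2^2: 16068 = 2^2·4017; with 24797 mod 8 = 5, (2/24797) = -1; sign now -1; continue with (4017/24797)
flip (4017/24797) -> (24797/4017): both odd, 4017 mod 4 = 1, 24797 mod 4 = 1, so the flip contributes +1; sign now -1
(24797/4017): 24797 mod 4017 = 695, so (24797/4017) = (695/4017)
flip (695/4017) -> (4017/695): both odd, 695 mod 4 = 3, 4017 mod 4 = 1, so the flip contributes +1; sign now -1
(4017/695): 4017 mod 695 = 542, so (4017/695) = (542/695)
factor out 2^1: 542 = 2^1·271; with 695 mod 8 = 7, (2/695) = +1; sign now -1; continue with (271/695)
flip (271/695) -> (695/271): both odd, 271 mod 4 = 3, 695 mod 4 = 3, so the flip contributes -1; sign now +1
(695/271): 695 mod 271 = 153, so (695/271) = (153/271)
flip (153/271) -> (271/153): both odd, 153 mod 4 = 1, 271 mod 4 = 3, so the flip contributes +1; sign now +1
(271/153): 271 mod 153 = 118, so (271/153) = (118/153)
factor out 2^1: 118 = 2^1·59; with 153 mod 8 = 1, (2/153) = +1; sign now +1; continue with (59/153)
flip (59/153) -> (153/59): both odd, 59 mod 4 = 3, 153 mod 4 = 1, so the flip contributes +1; sign now +1
(153/59): 153 mod 59 = 35, so (153/59) = (35/59)
flip (35/59) -> (59/35): both odd, 35 mod 4 = 3, 59 mod 4 = 3, so the flip contributes -1; sign now -1
(59/35): 59 mod 35 = 24, so (59/35) = (24/35)
factor out 2^3: 24 = 2^3·3; with 35 mod 8 = 3, (2/35) = -1; sign now +1; continue with (3/35)
flip (3/35) -> (35/3): both odd, 3 mod 4 = 3, 35 mod 4 = 3, so the flip contributes -1; sign now -1
(35/3): 35 mod 3 = 2, so (35/3) = (2/3)
factor out 2^1: 2 = 2^1·1; with 3 mod 8 = 3, (2/3) = -1; sign now +1; continue with (1/3)
reached (1/3) = 1, so the symbol is +1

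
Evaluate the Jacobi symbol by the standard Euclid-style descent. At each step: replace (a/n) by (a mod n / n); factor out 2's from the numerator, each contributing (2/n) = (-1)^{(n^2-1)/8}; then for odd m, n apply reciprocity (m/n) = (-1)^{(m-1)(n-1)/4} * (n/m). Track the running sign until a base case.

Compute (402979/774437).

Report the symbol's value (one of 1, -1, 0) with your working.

reciprocity: (402979/774437) = +1·(774437/402979) since 402979 mod 4 = 3, 774437 mod 4 = 1; sign now +1
(774437/402979) = (371458/402979)   [reduce mod 402979]
371458 = 2^1·185729; (2/402979) = -1 since 402979 mod 8 = 3, so (371458/402979) = (-1)^1·(185729/402979); sign now -1
reciprocity: (185729/402979) = +1·(402979/185729) since 185729 mod 4 = 1, 402979 mod 4 = 3; sign now -1
(402979/185729) = (31521/185729)   [reduce mod 185729]
reciprocity: (31521/185729) = +1·(185729/31521) since 31521 mod 4 = 1, 185729 mod 4 = 1; sign now -1
(185729/31521) = (28124/31521)   [reduce mod 31521]
28124 = 2^2·7031; (2/31521) = +1 since 31521 mod 8 = 1, so (28124/31521) = (+1)^2·(7031/31521); sign now -1
reciprocity: (7031/31521) = +1·(31521/7031) since 7031 mod 4 = 3, 31521 mod 4 = 1; sign now -1
(31521/7031) = (3397/7031)   [reduce mod 7031]
reciprocity: (3397/7031) = +1·(7031/3397) since 3397 mod 4 = 1, 7031 mod 4 = 3; sign now -1
(7031/3397) = (237/3397)   [reduce mod 3397]
reciprocity: (237/3397) = +1·(3397/237) since 237 mod 4 = 1, 3397 mod 4 = 1; sign now -1
(3397/237) = (79/237)   [reduce mod 237]
reciprocity: (79/237) = +1·(237/79) since 79 mod 4 = 3, 237 mod 4 = 1; sign now -1
(237/79) = (0/79)   [reduce mod 79]
(0/79) = 0   [gcd(a, n) > 1]; final value = 0

0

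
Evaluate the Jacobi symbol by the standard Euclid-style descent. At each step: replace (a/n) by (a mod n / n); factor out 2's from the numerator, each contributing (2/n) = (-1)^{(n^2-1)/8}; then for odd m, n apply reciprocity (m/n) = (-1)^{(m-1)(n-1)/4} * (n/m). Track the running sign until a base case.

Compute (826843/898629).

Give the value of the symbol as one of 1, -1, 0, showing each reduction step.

reciprocity: (826843/898629) = +1·(898629/826843) since 826843 mod 4 = 3, 898629 mod 4 = 1; sign now +1
(898629/826843) = (71786/826843)   [reduce mod 826843]
71786 = 2^1·35893; (2/826843) = -1 since 826843 mod 8 = 3, so (71786/826843) = (-1)^1·(35893/826843); sign now -1
reciprocity: (35893/826843) = +1·(826843/35893) since 35893 mod 4 = 1, 826843 mod 4 = 3; sign now -1
(826843/35893) = (1304/35893)   [reduce mod 35893]
1304 = 2^3·163; (2/35893) = -1 since 35893 mod 8 = 5, so (1304/35893) = (-1)^3·(163/35893); sign now +1
reciprocity: (163/35893) = +1·(35893/163) since 163 mod 4 = 3, 35893 mod 4 = 1; sign now +1
(35893/163) = (33/163)   [reduce mod 163]
reciprocity: (33/163) = +1·(163/33) since 33 mod 4 = 1, 163 mod 4 = 3; sign now +1
(163/33) = (31/33)   [reduce mod 33]
reciprocity: (31/33) = +1·(33/31) since 31 mod 4 = 3, 33 mod 4 = 1; sign now +1
(33/31) = (2/31)   [reduce mod 31]
2 = 2^1·1; (2/31) = +1 since 31 mod 8 = 7, so (2/31) = (+1)^1·(1/31); sign now +1
(1/31) = 1; final value = sign = +1

1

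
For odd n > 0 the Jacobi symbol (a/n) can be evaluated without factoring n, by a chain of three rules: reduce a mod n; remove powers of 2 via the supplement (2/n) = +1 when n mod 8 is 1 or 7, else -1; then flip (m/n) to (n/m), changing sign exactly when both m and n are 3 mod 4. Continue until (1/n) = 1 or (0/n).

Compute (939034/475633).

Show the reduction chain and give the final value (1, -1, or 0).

(939034/475633) = (463401/475633)   [reduce mod 475633]
reciprocity: (463401/475633) = +1·(475633/463401) since 463401 mod 4 = 1, 475633 mod 4 = 1; sign now +1
(475633/463401) = (12232/463401)   [reduce mod 463401]
12232 = 2^3·1529; (2/463401) = +1 since 463401 mod 8 = 1, so (12232/463401) = (+1)^3·(1529/463401); sign now +1
reciprocity: (1529/463401) = +1·(463401/1529) since 1529 mod 4 = 1, 463401 mod 4 = 1; sign now +1
(463401/1529) = (114/1529)   [reduce mod 1529]
114 = 2^1·57; (2/1529) = +1 since 1529 mod 8 = 1, so (114/1529) = (+1)^1·(57/1529); sign now +1
reciprocity: (57/1529) = +1·(1529/57) since 57 mod 4 = 1, 1529 mod 4 = 1; sign now +1
(1529/57) = (47/57)   [reduce mod 57]
reciprocity: (47/57) = +1·(57/47) since 47 mod 4 = 3, 57 mod 4 = 1; sign now +1
(57/47) = (10/47)   [reduce mod 47]
10 = 2^1·5; (2/47) = +1 since 47 mod 8 = 7, so (10/47) = (+1)^1·(5/47); sign now +1
reciprocity: (5/47) = +1·(47/5) since 5 mod 4 = 1, 47 mod 4 = 3; sign now +1
(47/5) = (2/5)   [reduce mod 5]
2 = 2^1·1; (2/5) = -1 since 5 mod 8 = 5, so (2/5) = (-1)^1·(1/5); sign now -1
(1/5) = 1; final value = sign = -1

-1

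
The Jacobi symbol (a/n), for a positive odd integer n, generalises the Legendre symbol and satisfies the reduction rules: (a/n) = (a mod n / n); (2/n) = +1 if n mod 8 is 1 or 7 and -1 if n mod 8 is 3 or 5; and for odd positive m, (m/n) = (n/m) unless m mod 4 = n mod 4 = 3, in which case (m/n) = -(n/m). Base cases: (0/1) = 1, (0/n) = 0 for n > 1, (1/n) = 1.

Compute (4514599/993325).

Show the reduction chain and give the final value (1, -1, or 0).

-1

(4514599/993325): 4514599 mod 993325 = 541299, so (4514599/993325) = (541299/993325)
flip (541299/993325) -> (993325/541299): both odd, 541299 mod 4 = 3, 993325 mod 4 = 1, so the flip contributes +1; sign now +1
(993325/541299): 993325 mod 541299 = 452026, so (993325/541299) = (452026/541299)
factor out 2^1: 452026 = 2^1·226013; with 541299 mod 8 = 3, (2/541299) = -1; sign now -1; continue with (226013/541299)
flip (226013/541299) -> (541299/226013): both odd, 226013 mod 4 = 1, 541299 mod 4 = 3, so the flip contributes +1; sign now -1
(541299/226013): 541299 mod 226013 = 89273, so (541299/226013) = (89273/226013)
flip (89273/226013) -> (226013/89273): both odd, 89273 mod 4 = 1, 226013 mod 4 = 1, so the flip contributes +1; sign now -1
(226013/89273): 226013 mod 89273 = 47467, so (226013/89273) = (47467/89273)
flip (47467/89273) -> (89273/47467): both odd, 47467 mod 4 = 3, 89273 mod 4 = 1, so the flip contributes +1; sign now -1
(89273/47467): 89273 mod 47467 = 41806, so (89273/47467) = (41806/47467)
factor out 2^1: 41806 = 2^1·20903; with 47467 mod 8 = 3, (2/47467) = -1; sign now +1; continue with (20903/47467)
flip (20903/47467) -> (47467/20903): both odd, 20903 mod 4 = 3, 47467 mod 4 = 3, so the flip contributes -1; sign now -1
(47467/20903): 47467 mod 20903 = 5661, so (47467/20903) = (5661/20903)
flip (5661/20903) -> (20903/5661): both odd, 5661 mod 4 = 1, 20903 mod 4 = 3, so the flip contributes +1; sign now -1
(20903/5661): 20903 mod 5661 = 3920, so (20903/5661) = (3920/5661)
factor out 2^4: 3920 = 2^4·245; with 5661 mod 8 = 5, (2/5661) = -1; sign now -1; continue with (245/5661)
flip (245/5661) -> (5661/245): both odd, 245 mod 4 = 1, 5661 mod 4 = 1, so the flip contributes +1; sign now -1
(5661/245): 5661 mod 245 = 26, so (5661/245) = (26/245)
factor out 2^1: 26 = 2^1·13; with 245 mod 8 = 5, (2/245) = -1; sign now +1; continue with (13/245)
flip (13/245) -> (245/13): both odd, 13 mod 4 = 1, 245 mod 4 = 1, so the flip contributes +1; sign now +1
(245/13): 245 mod 13 = 11, so (245/13) = (11/13)
flip (11/13) -> (13/11): both odd, 11 mod 4 = 3, 13 mod 4 = 1, so the flip contributes +1; sign now +1
(13/11): 13 mod 11 = 2, so (13/11) = (2/11)
factor out 2^1: 2 = 2^1·1; with 11 mod 8 = 3, (2/11) = -1; sign now -1; continue with (1/11)
reached (1/11) = 1, so the symbol is -1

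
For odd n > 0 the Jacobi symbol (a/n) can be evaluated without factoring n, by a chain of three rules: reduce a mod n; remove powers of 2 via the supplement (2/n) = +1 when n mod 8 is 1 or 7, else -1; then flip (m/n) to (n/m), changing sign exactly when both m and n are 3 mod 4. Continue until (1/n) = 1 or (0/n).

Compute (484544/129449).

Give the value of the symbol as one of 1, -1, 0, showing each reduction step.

-1

(484544/129449): 484544 mod 129449 = 96197, so (484544/129449) = (96197/129449)
flip (96197/129449) -> (129449/96197): both odd, 96197 mod 4 = 1, 129449 mod 4 = 1, so the flip contributes +1; sign now +1
(129449/96197): 129449 mod 96197 = 33252, so (129449/96197) = (33252/96197)
factor out 2^2: 33252 = 2^2·8313; with 96197 mod 8 = 5, (2/96197) = -1; sign now +1; continue with (8313/96197)
flip (8313/96197) -> (96197/8313): both odd, 8313 mod 4 = 1, 96197 mod 4 = 1, so the flip contributes +1; sign now +1
(96197/8313): 96197 mod 8313 = 4754, so (96197/8313) = (4754/8313)
factor out 2^1: 4754 = 2^1·2377; with 8313 mod 8 = 1, (2/8313) = +1; sign now +1; continue with (2377/8313)
flip (2377/8313) -> (8313/2377): both odd, 2377 mod 4 = 1, 8313 mod 4 = 1, so the flip contributes +1; sign now +1
(8313/2377): 8313 mod 2377 = 1182, so (8313/2377) = (1182/2377)
factor out 2^1: 1182 = 2^1·591; with 2377 mod 8 = 1, (2/2377) = +1; sign now +1; continue with (591/2377)
flip (591/2377) -> (2377/591): both odd, 591 mod 4 = 3, 2377 mod 4 = 1, so the flip contributes +1; sign now +1
(2377/591): 2377 mod 591 = 13, so (2377/591) = (13/591)
flip (13/591) -> (591/13): both odd, 13 mod 4 = 1, 591 mod 4 = 3, so the flip contributes +1; sign now +1
(591/13): 591 mod 13 = 6, so (591/13) = (6/13)
factor out 2^1: 6 = 2^1·3; with 13 mod 8 = 5, (2/13) = -1; sign now -1; continue with (3/13)
flip (3/13) -> (13/3): both odd, 3 mod 4 = 3, 13 mod 4 = 1, so the flip contributes +1; sign now -1
(13/3): 13 mod 3 = 1, so (13/3) = (1/3)
reached (1/3) = 1, so the symbol is -1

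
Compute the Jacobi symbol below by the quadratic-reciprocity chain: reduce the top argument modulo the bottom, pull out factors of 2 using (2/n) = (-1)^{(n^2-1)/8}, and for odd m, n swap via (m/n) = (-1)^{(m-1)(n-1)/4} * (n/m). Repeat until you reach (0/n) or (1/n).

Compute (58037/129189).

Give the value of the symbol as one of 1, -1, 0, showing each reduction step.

-1

reciprocity: (58037/129189) = +1·(129189/58037) since 58037 mod 4 = 1, 129189 mod 4 = 1; sign now +1
(129189/58037) = (13115/58037)   [reduce mod 58037]
reciprocity: (13115/58037) = +1·(58037/13115) since 13115 mod 4 = 3, 58037 mod 4 = 1; sign now +1
(58037/13115) = (5577/13115)   [reduce mod 13115]
reciprocity: (5577/13115) = +1·(13115/5577) since 5577 mod 4 = 1, 13115 mod 4 = 3; sign now +1
(13115/5577) = (1961/5577)   [reduce mod 5577]
reciprocity: (1961/5577) = +1·(5577/1961) since 1961 mod 4 = 1, 5577 mod 4 = 1; sign now +1
(5577/1961) = (1655/1961)   [reduce mod 1961]
reciprocity: (1655/1961) = +1·(1961/1655) since 1655 mod 4 = 3, 1961 mod 4 = 1; sign now +1
(1961/1655) = (306/1655)   [reduce mod 1655]
306 = 2^1·153; (2/1655) = +1 since 1655 mod 8 = 7, so (306/1655) = (+1)^1·(153/1655); sign now +1
reciprocity: (153/1655) = +1·(1655/153) since 153 mod 4 = 1, 1655 mod 4 = 3; sign now +1
(1655/153) = (125/153)   [reduce mod 153]
reciprocity: (125/153) = +1·(153/125) since 125 mod 4 = 1, 153 mod 4 = 1; sign now +1
(153/125) = (28/125)   [reduce mod 125]
28 = 2^2·7; (2/125) = -1 since 125 mod 8 = 5, so (28/125) = (-1)^2·(7/125); sign now +1
reciprocity: (7/125) = +1·(125/7) since 7 mod 4 = 3, 125 mod 4 = 1; sign now +1
(125/7) = (6/7)   [reduce mod 7]
6 = 2^1·3; (2/7) = +1 since 7 mod 8 = 7, so (6/7) = (+1)^1·(3/7); sign now +1
reciprocity: (3/7) = -1·(7/3) since 3 mod 4 = 3, 7 mod 4 = 3; sign now -1
(7/3) = (1/3)   [reduce mod 3]
(1/3) = 1; final value = sign = -1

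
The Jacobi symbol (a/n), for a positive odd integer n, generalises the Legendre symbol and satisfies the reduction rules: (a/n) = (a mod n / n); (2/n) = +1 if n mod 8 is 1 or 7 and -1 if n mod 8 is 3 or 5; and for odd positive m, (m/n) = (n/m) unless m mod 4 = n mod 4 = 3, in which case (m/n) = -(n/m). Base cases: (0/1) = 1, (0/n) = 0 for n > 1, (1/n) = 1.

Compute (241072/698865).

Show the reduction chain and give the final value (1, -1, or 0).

-1

factor out 2^4: 241072 = 2^4·15067; with 698865 mod 8 = 1, (2/698865) = +1; sign now +1; continue with (15067/698865)
flip (15067/698865) -> (698865/15067): both odd, 15067 mod 4 = 3, 698865 mod 4 = 1, so the flip contributes +1; sign now +1
(698865/15067): 698865 mod 15067 = 5783, so (698865/15067) = (5783/15067)
flip (5783/15067) -> (15067/5783): both odd, 5783 mod 4 = 3, 15067 mod 4 = 3, so the flip contributes -1; sign now -1
(15067/5783): 15067 mod 5783 = 3501, so (15067/5783) = (3501/5783)
flip (3501/5783) -> (5783/3501): both odd, 3501 mod 4 = 1, 5783 mod 4 = 3, so the flip contributes +1; sign now -1
(5783/3501): 5783 mod 3501 = 2282, so (5783/3501) = (2282/3501)
factor out 2^1: 2282 = 2^1·1141; with 3501 mod 8 = 5, (2/3501) = -1; sign now +1; continue with (1141/3501)
flip (1141/3501) -> (3501/1141): both odd, 1141 mod 4 = 1, 3501 mod 4 = 1, so the flip contributes +1; sign now +1
(3501/1141): 3501 mod 1141 = 78, so (3501/1141) = (78/1141)
factor out 2^1: 78 = 2^1·39; with 1141 mod 8 = 5, (2/1141) = -1; sign now -1; continue with (39/1141)
flip (39/1141) -> (1141/39): both odd, 39 mod 4 = 3, 1141 mod 4 = 1, so the flip contributes +1; sign now -1
(1141/39): 1141 mod 39 = 10, so (1141/39) = (10/39)
factor out 2^1: 10 = 2^1·5; with 39 mod 8 = 7, (2/39) = +1; sign now -1; continue with (5/39)
flip (5/39) -> (39/5): both odd, 5 mod 4 = 1, 39 mod 4 = 3, so the flip contributes +1; sign now -1
(39/5): 39 mod 5 = 4, so (39/5) = (4/5)
factor out 2^2: 4 = 2^2·1; with 5 mod 8 = 5, (2/5) = -1; sign now -1; continue with (1/5)
reached (1/5) = 1, so the symbol is -1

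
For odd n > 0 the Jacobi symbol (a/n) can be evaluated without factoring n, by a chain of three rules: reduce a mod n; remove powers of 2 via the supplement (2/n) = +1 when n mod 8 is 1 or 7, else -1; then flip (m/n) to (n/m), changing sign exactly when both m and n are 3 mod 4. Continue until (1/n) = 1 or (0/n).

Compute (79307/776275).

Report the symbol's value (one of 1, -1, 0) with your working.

-1

reciprocity: (79307/776275) = -1·(776275/79307) since 79307 mod 4 = 3, 776275 mod 4 = 3; sign now -1
(776275/79307) = (62512/79307)   [reduce mod 79307]
62512 = 2^4·3907; (2/79307) = -1 since 79307 mod 8 = 3, so (62512/79307) = (-1)^4·(3907/79307); sign now -1
reciprocity: (3907/79307) = -1·(79307/3907) since 3907 mod 4 = 3, 79307 mod 4 = 3; sign now +1
(79307/3907) = (1167/3907)   [reduce mod 3907]
reciprocity: (1167/3907) = -1·(3907/1167) since 1167 mod 4 = 3, 3907 mod 4 = 3; sign now -1
(3907/1167) = (406/1167)   [reduce mod 1167]
406 = 2^1·203; (2/1167) = +1 since 1167 mod 8 = 7, so (406/1167) = (+1)^1·(203/1167); sign now -1
reciprocity: (203/1167) = -1·(1167/203) since 203 mod 4 = 3, 1167 mod 4 = 3; sign now +1
(1167/203) = (152/203)   [reduce mod 203]
152 = 2^3·19; (2/203) = -1 since 203 mod 8 = 3, so (152/203) = (-1)^3·(19/203); sign now -1
reciprocity: (19/203) = -1·(203/19) since 19 mod 4 = 3, 203 mod 4 = 3; sign now +1
(203/19) = (13/19)   [reduce mod 19]
reciprocity: (13/19) = +1·(19/13) since 13 mod 4 = 1, 19 mod 4 = 3; sign now +1
(19/13) = (6/13)   [reduce mod 13]
6 = 2^1·3; (2/13) = -1 since 13 mod 8 = 5, so (6/13) = (-1)^1·(3/13); sign now -1
reciprocity: (3/13) = +1·(13/3) since 3 mod 4 = 3, 13 mod 4 = 1; sign now -1
(13/3) = (1/3)   [reduce mod 3]
(1/3) = 1; final value = sign = -1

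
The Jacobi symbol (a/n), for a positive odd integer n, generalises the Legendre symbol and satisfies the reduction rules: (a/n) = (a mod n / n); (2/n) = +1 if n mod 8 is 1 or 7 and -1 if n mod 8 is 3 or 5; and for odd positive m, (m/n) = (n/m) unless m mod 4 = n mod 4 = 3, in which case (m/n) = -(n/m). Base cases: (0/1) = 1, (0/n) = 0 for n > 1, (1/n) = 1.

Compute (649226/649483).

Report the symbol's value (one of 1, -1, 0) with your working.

factor out 2^1: 649226 = 2^1·324613; with 649483 mod 8 = 3, (2/649483) = -1; sign now -1; continue with (324613/649483)
flip (324613/649483) -> (649483/324613): both odd, 324613 mod 4 = 1, 649483 mod 4 = 3, so the flip contributes +1; sign now -1
(649483/324613): 649483 mod 324613 = 257, so (649483/324613) = (257/324613)
flip (257/324613) -> (324613/257): both odd, 257 mod 4 = 1, 324613 mod 4 = 1, so the flip contributes +1; sign now -1
(324613/257): 324613 mod 257 = 22, so (324613/257) = (22/257)
factor out 2^1: 22 = 2^1·11; with 257 mod 8 = 1, (2/257) = +1; sign now -1; continue with (11/257)
flip (11/257) -> (257/11): both odd, 11 mod 4 = 3, 257 mod 4 = 1, so the flip contributes +1; sign now -1
(257/11): 257 mod 11 = 4, so (257/11) = (4/11)
factor out 2^2: 4 = 2^2·1; with 11 mod 8 = 3, (2/11) = -1; sign now -1; continue with (1/11)
reached (1/11) = 1, so the symbol is -1

-1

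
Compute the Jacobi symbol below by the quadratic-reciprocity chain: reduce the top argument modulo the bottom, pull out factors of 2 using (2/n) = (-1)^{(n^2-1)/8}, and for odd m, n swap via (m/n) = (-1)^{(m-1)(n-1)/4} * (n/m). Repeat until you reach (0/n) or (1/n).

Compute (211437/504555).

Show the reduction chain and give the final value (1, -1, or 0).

0

reciprocity: (211437/504555) = +1·(504555/211437) since 211437 mod 4 = 1, 504555 mod 4 = 3; sign now +1
(504555/211437) = (81681/211437)   [reduce mod 211437]
reciprocity: (81681/211437) = +1·(211437/81681) since 81681 mod 4 = 1, 211437 mod 4 = 1; sign now +1
(211437/81681) = (48075/81681)   [reduce mod 81681]
reciprocity: (48075/81681) = +1·(81681/48075) since 48075 mod 4 = 3, 81681 mod 4 = 1; sign now +1
(81681/48075) = (33606/48075)   [reduce mod 48075]
33606 = 2^1·16803; (2/48075) = -1 since 48075 mod 8 = 3, so (33606/48075) = (-1)^1·(16803/48075); sign now -1
reciprocity: (16803/48075) = -1·(48075/16803) since 16803 mod 4 = 3, 48075 mod 4 = 3; sign now +1
(48075/16803) = (14469/16803)   [reduce mod 16803]
reciprocity: (14469/16803) = +1·(16803/14469) since 14469 mod 4 = 1, 16803 mod 4 = 3; sign now +1
(16803/14469) = (2334/14469)   [reduce mod 14469]
2334 = 2^1·1167; (2/14469) = -1 since 14469 mod 8 = 5, so (2334/14469) = (-1)^1·(1167/14469); sign now -1
reciprocity: (1167/14469) = +1·(14469/1167) since 1167 mod 4 = 3, 14469 mod 4 = 1; sign now -1
(14469/1167) = (465/1167)   [reduce mod 1167]
reciprocity: (465/1167) = +1·(1167/465) since 465 mod 4 = 1, 1167 mod 4 = 3; sign now -1
(1167/465) = (237/465)   [reduce mod 465]
reciprocity: (237/465) = +1·(465/237) since 237 mod 4 = 1, 465 mod 4 = 1; sign now -1
(465/237) = (228/237)   [reduce mod 237]
228 = 2^2·57; (2/237) = -1 since 237 mod 8 = 5, so (228/237) = (-1)^2·(57/237); sign now -1
reciprocity: (57/237) = +1·(237/57) since 57 mod 4 = 1, 237 mod 4 = 1; sign now -1
(237/57) = (9/57)   [reduce mod 57]
reciprocity: (9/57) = +1·(57/9) since 9 mod 4 = 1, 57 mod 4 = 1; sign now -1
(57/9) = (3/9)   [reduce mod 9]
reciprocity: (3/9) = +1·(9/3) since 3 mod 4 = 3, 9 mod 4 = 1; sign now -1
(9/3) = (0/3)   [reduce mod 3]
(0/3) = 0   [gcd(a, n) > 1]; final value = 0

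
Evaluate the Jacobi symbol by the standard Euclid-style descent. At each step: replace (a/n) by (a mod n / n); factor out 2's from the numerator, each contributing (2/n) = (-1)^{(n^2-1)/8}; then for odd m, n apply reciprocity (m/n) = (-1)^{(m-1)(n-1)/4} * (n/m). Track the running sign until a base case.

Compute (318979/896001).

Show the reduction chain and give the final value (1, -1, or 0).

flip (318979/896001) -> (896001/318979): both odd, 318979 mod 4 = 3, 896001 mod 4 = 1, so the flip contributes +1; sign now +1
(896001/318979): 896001 mod 318979 = 258043, so (896001/318979) = (258043/318979)
flip (258043/318979) -> (318979/258043): both odd, 258043 mod 4 = 3, 318979 mod 4 = 3, so the flip contributes -1; sign now -1
(318979/258043): 318979 mod 258043 = 60936, so (318979/258043) = (60936/258043)
factor out 2^3: 60936 = 2^3·7617; with 258043 mod 8 = 3, (2/258043) = -1; sign now +1; continue with (7617/258043)
flip (7617/258043) -> (258043/7617): both odd, 7617 mod 4 = 1, 258043 mod 4 = 3, so the flip contributes +1; sign now +1
(258043/7617): 258043 mod 7617 = 6682, so (258043/7617) = (6682/7617)
factor out 2^1: 6682 = 2^1·3341; with 7617 mod 8 = 1, (2/7617) = +1; sign now +1; continue with (3341/7617)
flip (3341/7617) -> (7617/3341): both odd, 3341 mod 4 = 1, 7617 mod 4 = 1, so the flip contributes +1; sign now +1
(7617/3341): 7617 mod 3341 = 935, so (7617/3341) = (935/3341)
flip (935/3341) -> (3341/935): both odd, 935 mod 4 = 3, 3341 mod 4 = 1, so the flip contributes +1; sign now +1
(3341/935): 3341 mod 935 = 536, so (3341/935) = (536/935)
factor out 2^3: 536 = 2^3·67; with 935 mod 8 = 7, (2/935) = +1; sign now +1; continue with (67/935)
flip (67/935) -> (935/67): both odd, 67 mod 4 = 3, 935 mod 4 = 3, so the flip contributes -1; sign now -1
(935/67): 935 mod 67 = 64, so (935/67) = (64/67)
factor out 2^6: 64 = 2^6·1; with 67 mod 8 = 3, (2/67) = -1; sign now -1; continue with (1/67)
reached (1/67) = 1, so the symbol is -1

-1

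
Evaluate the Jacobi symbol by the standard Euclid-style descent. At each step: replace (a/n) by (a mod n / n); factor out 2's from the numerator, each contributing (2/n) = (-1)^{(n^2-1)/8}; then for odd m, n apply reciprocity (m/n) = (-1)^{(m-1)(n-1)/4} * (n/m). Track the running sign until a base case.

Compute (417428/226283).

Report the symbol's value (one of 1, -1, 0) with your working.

1

(417428/226283): 417428 mod 226283 = 191145, so (417428/226283) = (191145/226283)
flip (191145/226283) -> (226283/191145): both odd, 191145 mod 4 = 1, 226283 mod 4 = 3, so the flip contributes +1; sign now +1
(226283/191145): 226283 mod 191145 = 35138, so (226283/191145) = (35138/191145)
factor out 2^1: 35138 = 2^1·17569; with 191145 mod 8 = 1, (2/191145) = +1; sign now +1; continue with (17569/191145)
flip (17569/191145) -> (191145/17569): both odd, 17569 mod 4 = 1, 191145 mod 4 = 1, so the flip contributes +1; sign now +1
(191145/17569): 191145 mod 17569 = 15455, so (191145/17569) = (15455/17569)
flip (15455/17569) -> (17569/15455): both odd, 15455 mod 4 = 3, 17569 mod 4 = 1, so the flip contributes +1; sign now +1
(17569/15455): 17569 mod 15455 = 2114, so (17569/15455) = (2114/15455)
factor out 2^1: 2114 = 2^1·1057; with 15455 mod 8 = 7, (2/15455) = +1; sign now +1; continue with (1057/15455)
flip (1057/15455) -> (15455/1057): both odd, 1057 mod 4 = 1, 15455 mod 4 = 3, so the flip contributes +1; sign now +1
(15455/1057): 15455 mod 1057 = 657, so (15455/1057) = (657/1057)
flip (657/1057) -> (1057/657): both odd, 657 mod 4 = 1, 1057 mod 4 = 1, so the flip contributes +1; sign now +1
(1057/657): 1057 mod 657 = 400, so (1057/657) = (400/657)
factor out 2^4: 400 = 2^4·25; with 657 mod 8 = 1, (2/657) = +1; sign now +1; continue with (25/657)
flip (25/657) -> (657/25): both odd, 25 mod 4 = 1, 657 mod 4 = 1, so the flip contributes +1; sign now +1
(657/25): 657 mod 25 = 7, so (657/25) = (7/25)
flip (7/25) -> (25/7): both odd, 7 mod 4 = 3, 25 mod 4 = 1, so the flip contributes +1; sign now +1
(25/7): 25 mod 7 = 4, so (25/7) = (4/7)
factor out 2^2: 4 = 2^2·1; with 7 mod 8 = 7, (2/7) = +1; sign now +1; continue with (1/7)
reached (1/7) = 1, so the symbol is +1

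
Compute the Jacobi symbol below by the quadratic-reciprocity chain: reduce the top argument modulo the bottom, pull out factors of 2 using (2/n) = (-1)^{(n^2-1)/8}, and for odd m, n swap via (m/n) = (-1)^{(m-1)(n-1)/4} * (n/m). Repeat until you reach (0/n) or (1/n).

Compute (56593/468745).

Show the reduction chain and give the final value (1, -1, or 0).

flip (56593/468745) -> (468745/56593): both odd, 56593 mod 4 = 1, 468745 mod 4 = 1, so the flip contributes +1; sign now +1
(468745/56593): 468745 mod 56593 = 16001, so (468745/56593) = (16001/56593)
flip (16001/56593) -> (56593/16001): both odd, 16001 mod 4 = 1, 56593 mod 4 = 1, so the flip contributes +1; sign now +1
(56593/16001): 56593 mod 16001 = 8590, so (56593/16001) = (8590/16001)
factor out 2^1: 8590 = 2^1·4295; with 16001 mod 8 = 1, (2/16001) = +1; sign now +1; continue with (4295/16001)
flip (4295/16001) -> (16001/4295): both odd, 4295 mod 4 = 3, 16001 mod 4 = 1, so the flip contributes +1; sign now +1
(16001/4295): 16001 mod 4295 = 3116, so (16001/4295) = (3116/4295)
factor out 2^2: 3116 = 2^2·779; with 4295 mod 8 = 7, (2/4295) = +1; sign now +1; continue with (779/4295)
flip (779/4295) -> (4295/779): both odd, 779 mod 4 = 3, 4295 mod 4 = 3, so the flip contributes -1; sign now -1
(4295/779): 4295 mod 779 = 400, so (4295/779) = (400/779)
factor out 2^4: 400 = 2^4·25; with 779 mod 8 = 3, (2/779) = -1; sign now -1; continue with (25/779)
flip (25/779) -> (779/25): both odd, 25 mod 4 = 1, 779 mod 4 = 3, so the flip contributes +1; sign now -1
(779/25): 779 mod 25 = 4, so (779/25) = (4/25)
factor out 2^2: 4 = 2^2·1; with 25 mod 8 = 1, (2/25) = +1; sign now -1; continue with (1/25)
reached (1/25) = 1, so the symbol is -1

-1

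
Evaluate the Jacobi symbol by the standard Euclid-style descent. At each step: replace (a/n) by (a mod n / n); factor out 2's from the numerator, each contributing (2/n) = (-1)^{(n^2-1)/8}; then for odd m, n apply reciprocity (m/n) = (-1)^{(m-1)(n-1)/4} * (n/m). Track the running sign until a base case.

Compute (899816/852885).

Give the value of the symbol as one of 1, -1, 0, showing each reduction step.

1

(899816/852885): 899816 mod 852885 = 46931, so (899816/852885) = (46931/852885)
flip (46931/852885) -> (852885/46931): both odd, 46931 mod 4 = 3, 852885 mod 4 = 1, so the flip contributes +1; sign now +1
(852885/46931): 852885 mod 46931 = 8127, so (852885/46931) = (8127/46931)
flip (8127/46931) -> (46931/8127): both odd, 8127 mod 4 = 3, 46931 mod 4 = 3, so the flip contributes -1; sign now -1
(46931/8127): 46931 mod 8127 = 6296, so (46931/8127) = (6296/8127)
factor out 2^3: 6296 = 2^3·787; with 8127 mod 8 = 7, (2/8127) = +1; sign now -1; continue with (787/8127)
flip (787/8127) -> (8127/787): both odd, 787 mod 4 = 3, 8127 mod 4 = 3, so the flip contributes -1; sign now +1
(8127/787): 8127 mod 787 = 257, so (8127/787) = (257/787)
flip (257/787) -> (787/257): both odd, 257 mod 4 = 1, 787 mod 4 = 3, so the flip contributes +1; sign now +1
(787/257): 787 mod 257 = 16, so (787/257) = (16/257)
factor out 2^4: 16 = 2^4·1; with 257 mod 8 = 1, (2/257) = +1; sign now +1; continue with (1/257)
reached (1/257) = 1, so the symbol is +1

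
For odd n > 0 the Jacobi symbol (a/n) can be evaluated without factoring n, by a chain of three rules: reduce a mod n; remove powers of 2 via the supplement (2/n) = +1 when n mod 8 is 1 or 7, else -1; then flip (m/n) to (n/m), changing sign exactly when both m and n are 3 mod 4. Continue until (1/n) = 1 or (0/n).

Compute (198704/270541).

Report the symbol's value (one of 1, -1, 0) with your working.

factor out 2^4: 198704 = 2^4·12419; with 270541 mod 8 = 5, (2/270541) = -1; sign now +1; continue with (12419/270541)
flip (12419/270541) -> (270541/12419): both odd, 12419 mod 4 = 3, 270541 mod 4 = 1, so the flip contributes +1; sign now +1
(270541/12419): 270541 mod 12419 = 9742, so (270541/12419) = (9742/12419)
factor out 2^1: 9742 = 2^1·4871; with 12419 mod 8 = 3, (2/12419) = -1; sign now -1; continue with (4871/12419)
flip (4871/12419) -> (12419/4871): both odd, 4871 mod 4 = 3, 12419 mod 4 = 3, so the flip contributes -1; sign now +1
(12419/4871): 12419 mod 4871 = 2677, so (12419/4871) = (2677/4871)
flip (2677/4871) -> (4871/2677): both odd, 2677 mod 4 = 1, 4871 mod 4 = 3, so the flip contributes +1; sign now +1
(4871/2677): 4871 mod 2677 = 2194, so (4871/2677) = (2194/2677)
factor out 2^1: 2194 = 2^1·1097; with 2677 mod 8 = 5, (2/2677) = -1; sign now -1; continue with (1097/2677)
flip (1097/2677) -> (2677/1097): both odd, 1097 mod 4 = 1, 2677 mod 4 = 1, so the flip contributes +1; sign now -1
(2677/1097): 2677 mod 1097 = 483, so (2677/1097) = (483/1097)
flip (483/1097) -> (1097/483): both odd, 483 mod 4 = 3, 1097 mod 4 = 1, so the flip contributes +1; sign now -1
(1097/483): 1097 mod 483 = 131, so (1097/483) = (131/483)
flip (131/483) -> (483/131): both odd, 131 mod 4 = 3, 483 mod 4 = 3, so the flip contributes -1; sign now +1
(483/131): 483 mod 131 = 90, so (483/131) = (90/131)
factor out 2^1: 90 = 2^1·45; with 131 mod 8 = 3, (2/131) = -1; sign now -1; continue with (45/131)
flip (45/131) -> (131/45): both odd, 45 mod 4 = 1, 131 mod 4 = 3, so the flip contributes +1; sign now -1
(131/45): 131 mod 45 = 41, so (131/45) = (41/45)
flip (41/45) -> (45/41): both odd, 41 mod 4 = 1, 45 mod 4 = 1, so the flip contributes +1; sign now -1
(45/41): 45 mod 41 = 4, so (45/41) = (4/41)
factor out 2^2: 4 = 2^2·1; with 41 mod 8 = 1, (2/41) = +1; sign now -1; continue with (1/41)
reached (1/41) = 1, so the symbol is -1

-1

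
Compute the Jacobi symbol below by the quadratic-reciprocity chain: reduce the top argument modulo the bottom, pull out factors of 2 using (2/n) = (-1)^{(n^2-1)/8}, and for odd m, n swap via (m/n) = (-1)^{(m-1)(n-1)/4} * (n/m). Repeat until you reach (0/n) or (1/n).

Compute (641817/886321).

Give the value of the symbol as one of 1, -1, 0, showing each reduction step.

1

reciprocity: (641817/886321) = +1·(886321/641817) since 641817 mod 4 = 1, 886321 mod 4 = 1; sign now +1
(886321/641817) = (244504/641817)   [reduce mod 641817]
244504 = 2^3·30563; (2/641817) = +1 since 641817 mod 8 = 1, so (244504/641817) = (+1)^3·(30563/641817); sign now +1
reciprocity: (30563/641817) = +1·(641817/30563) since 30563 mod 4 = 3, 641817 mod 4 = 1; sign now +1
(641817/30563) = (30557/30563)   [reduce mod 30563]
reciprocity: (30557/30563) = +1·(30563/30557) since 30557 mod 4 = 1, 30563 mod 4 = 3; sign now +1
(30563/30557) = (6/30557)   [reduce mod 30557]
6 = 2^1·3; (2/30557) = -1 since 30557 mod 8 = 5, so (6/30557) = (-1)^1·(3/30557); sign now -1
reciprocity: (3/30557) = +1·(30557/3) since 3 mod 4 = 3, 30557 mod 4 = 1; sign now -1
(30557/3) = (2/3)   [reduce mod 3]
2 = 2^1·1; (2/3) = -1 since 3 mod 8 = 3, so (2/3) = (-1)^1·(1/3); sign now +1
(1/3) = 1; final value = sign = +1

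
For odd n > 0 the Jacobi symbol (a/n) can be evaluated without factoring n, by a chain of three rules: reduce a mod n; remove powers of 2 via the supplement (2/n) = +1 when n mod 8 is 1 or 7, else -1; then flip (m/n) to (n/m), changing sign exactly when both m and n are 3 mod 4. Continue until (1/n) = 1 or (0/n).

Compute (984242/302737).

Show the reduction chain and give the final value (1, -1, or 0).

(984242/302737): 984242 mod 302737 = 76031, so (984242/302737) = (76031/302737)
flip (76031/302737) -> (302737/76031): both odd, 76031 mod 4 = 3, 302737 mod 4 = 1, so the flip contributes +1; sign now +1
(302737/76031): 302737 mod 76031 = 74644, so (302737/76031) = (74644/76031)
factor out 2^2: 74644 = 2^2·18661; with 76031 mod 8 = 7, (2/76031) = +1; sign now +1; continue with (18661/76031)
flip (18661/76031) -> (76031/18661): both odd, 18661 mod 4 = 1, 76031 mod 4 = 3, so the flip contributes +1; sign now +1
(76031/18661): 76031 mod 18661 = 1387, so (76031/18661) = (1387/18661)
flip (1387/18661) -> (18661/1387): both odd, 1387 mod 4 = 3, 18661 mod 4 = 1, so the flip contributes +1; sign now +1
(18661/1387): 18661 mod 1387 = 630, so (18661/1387) = (630/1387)
factor out 2^1: 630 = 2^1·315; with 1387 mod 8 = 3, (2/1387) = -1; sign now -1; continue with (315/1387)
flip (315/1387) -> (1387/315): both odd, 315 mod 4 = 3, 1387 mod 4 = 3, so the flip contributes -1; sign now +1
(1387/315): 1387 mod 315 = 127, so (1387/315) = (127/315)
flip (127/315) -> (315/127): both odd, 127 mod 4 = 3, 315 mod 4 = 3, so the flip contributes -1; sign now -1
(315/127): 315 mod 127 = 61, so (315/127) = (61/127)
flip (61/127) -> (127/61): both odd, 61 mod 4 = 1, 127 mod 4 = 3, so the flip contributes +1; sign now -1
(127/61): 127 mod 61 = 5, so (127/61) = (5/61)
flip (5/61) -> (61/5): both odd, 5 mod 4 = 1, 61 mod 4 = 1, so the flip contributes +1; sign now -1
(61/5): 61 mod 5 = 1, so (61/5) = (1/5)
reached (1/5) = 1, so the symbol is -1

-1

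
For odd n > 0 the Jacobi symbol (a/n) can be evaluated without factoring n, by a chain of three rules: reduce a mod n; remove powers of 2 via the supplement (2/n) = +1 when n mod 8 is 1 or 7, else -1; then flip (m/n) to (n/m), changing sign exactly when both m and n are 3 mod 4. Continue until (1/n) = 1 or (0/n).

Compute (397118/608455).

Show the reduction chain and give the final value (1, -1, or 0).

397118 = 2^1·198559; (2/608455) = +1 since 608455 mod 8 = 7, so (397118/608455) = (+1)^1·(198559/608455); sign now +1
reciprocity: (198559/608455) = -1·(608455/198559) since 198559 mod 4 = 3, 608455 mod 4 = 3; sign now -1
(608455/198559) = (12778/198559)   [reduce mod 198559]
12778 = 2^1·6389; (2/198559) = +1 since 198559 mod 8 = 7, so (12778/198559) = (+1)^1·(6389/198559); sign now -1
reciprocity: (6389/198559) = +1·(198559/6389) since 6389 mod 4 = 1, 198559 mod 4 = 3; sign now -1
(198559/6389) = (500/6389)   [reduce mod 6389]
500 = 2^2·125; (2/6389) = -1 since 6389 mod 8 = 5, so (500/6389) = (-1)^2·(125/6389); sign now -1
reciprocity: (125/6389) = +1·(6389/125) since 125 mod 4 = 1, 6389 mod 4 = 1; sign now -1
(6389/125) = (14/125)   [reduce mod 125]
14 = 2^1·7; (2/125) = -1 since 125 mod 8 = 5, so (14/125) = (-1)^1·(7/125); sign now +1
reciprocity: (7/125) = +1·(125/7) since 7 mod 4 = 3, 125 mod 4 = 1; sign now +1
(125/7) = (6/7)   [reduce mod 7]
6 = 2^1·3; (2/7) = +1 since 7 mod 8 = 7, so (6/7) = (+1)^1·(3/7); sign now +1
reciprocity: (3/7) = -1·(7/3) since 3 mod 4 = 3, 7 mod 4 = 3; sign now -1
(7/3) = (1/3)   [reduce mod 3]
(1/3) = 1; final value = sign = -1

-1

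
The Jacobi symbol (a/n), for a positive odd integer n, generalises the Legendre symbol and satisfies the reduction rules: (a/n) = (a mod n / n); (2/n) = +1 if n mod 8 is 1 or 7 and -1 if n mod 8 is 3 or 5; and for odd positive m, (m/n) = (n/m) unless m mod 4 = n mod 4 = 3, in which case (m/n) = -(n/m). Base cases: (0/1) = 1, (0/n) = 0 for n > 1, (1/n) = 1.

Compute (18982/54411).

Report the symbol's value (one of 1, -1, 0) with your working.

-1

18982 = 2^1·9491; (2/54411) = -1 since 54411 mod 8 = 3, so (18982/54411) = (-1)^1·(9491/54411); sign now -1
reciprocity: (9491/54411) = -1·(54411/9491) since 9491 mod 4 = 3, 54411 mod 4 = 3; sign now +1
(54411/9491) = (6956/9491)   [reduce mod 9491]
6956 = 2^2·1739; (2/9491) = -1 since 9491 mod 8 = 3, so (6956/9491) = (-1)^2·(1739/9491); sign now +1
reciprocity: (1739/9491) = -1·(9491/1739) since 1739 mod 4 = 3, 9491 mod 4 = 3; sign now -1
(9491/1739) = (796/1739)   [reduce mod 1739]
796 = 2^2·199; (2/1739) = -1 since 1739 mod 8 = 3, so (796/1739) = (-1)^2·(199/1739); sign now -1
reciprocity: (199/1739) = -1·(1739/199) since 199 mod 4 = 3, 1739 mod 4 = 3; sign now +1
(1739/199) = (147/199)   [reduce mod 199]
reciprocity: (147/199) = -1·(199/147) since 147 mod 4 = 3, 199 mod 4 = 3; sign now -1
(199/147) = (52/147)   [reduce mod 147]
52 = 2^2·13; (2/147) = -1 since 147 mod 8 = 3, so (52/147) = (-1)^2·(13/147); sign now -1
reciprocity: (13/147) = +1·(147/13) since 13 mod 4 = 1, 147 mod 4 = 3; sign now -1
(147/13) = (4/13)   [reduce mod 13]
4 = 2^2·1; (2/13) = -1 since 13 mod 8 = 5, so (4/13) = (-1)^2·(1/13); sign now -1
(1/13) = 1; final value = sign = -1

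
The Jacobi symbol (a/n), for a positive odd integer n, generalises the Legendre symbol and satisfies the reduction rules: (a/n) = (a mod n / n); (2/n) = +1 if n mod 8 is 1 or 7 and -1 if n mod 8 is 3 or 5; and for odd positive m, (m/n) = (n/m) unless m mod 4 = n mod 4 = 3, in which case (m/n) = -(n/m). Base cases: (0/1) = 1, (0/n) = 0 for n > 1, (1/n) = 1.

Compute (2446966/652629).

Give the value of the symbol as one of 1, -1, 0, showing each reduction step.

(2446966/652629): 2446966 mod 652629 = 489079, so (2446966/652629) = (489079/652629)
flip (489079/652629) -> (652629/489079): both odd, 489079 mod 4 = 3, 652629 mod 4 = 1, so the flip contributes +1; sign now +1
(652629/489079): 652629 mod 489079 = 163550, so (652629/489079) = (163550/489079)
factor out 2^1: 163550 = 2^1·81775; with 489079 mod 8 = 7, (2/489079) = +1; sign now +1; continue with (81775/489079)
flip (81775/489079) -> (489079/81775): both odd, 81775 mod 4 = 3, 489079 mod 4 = 3, so the flip contributes -1; sign now -1
(489079/81775): 489079 mod 81775 = 80204, so (489079/81775) = (80204/81775)
factor out 2^2: 80204 = 2^2·20051; with 81775 mod 8 = 7, (2/81775) = +1; sign now -1; continue with (20051/81775)
flip (20051/81775) -> (81775/20051): both odd, 20051 mod 4 = 3, 81775 mod 4 = 3, so the flip contributes -1; sign now +1
(81775/20051): 81775 mod 20051 = 1571, so (81775/20051) = (1571/20051)
flip (1571/20051) -> (20051/1571): both odd, 1571 mod 4 = 3, 20051 mod 4 = 3, so the flip contributes -1; sign now -1
(20051/1571): 20051 mod 1571 = 1199, so (20051/1571) = (1199/1571)
flip (1199/1571) -> (1571/1199): both odd, 1199 mod 4 = 3, 1571 mod 4 = 3, so the flip contributes -1; sign now +1
(1571/1199): 1571 mod 1199 = 372, so (1571/1199) = (372/1199)
factor out 2^2: 372 = 2^2·93; with 1199 mod 8 = 7, (2/1199) = +1; sign now +1; continue with (93/1199)
flip (93/1199) -> (1199/93): both odd, 93 mod 4 = 1, 1199 mod 4 = 3, so the flip contributes +1; sign now +1
(1199/93): 1199 mod 93 = 83, so (1199/93) = (83/93)
flip (83/93) -> (93/83): both odd, 83 mod 4 = 3, 93 mod 4 = 1, so the flip contributes +1; sign now +1
(93/83): 93 mod 83 = 10, so (93/83) = (10/83)
factor out 2^1: 10 = 2^1·5; with 83 mod 8 = 3, (2/83) = -1; sign now -1; continue with (5/83)
flip (5/83) -> (83/5): both odd, 5 mod 4 = 1, 83 mod 4 = 3, so the flip contributes +1; sign now -1
(83/5): 83 mod 5 = 3, so (83/5) = (3/5)
flip (3/5) -> (5/3): both odd, 3 mod 4 = 3, 5 mod 4 = 1, so the flip contributes +1; sign now -1
(5/3): 5 mod 3 = 2, so (5/3) = (2/3)
factor out 2^1: 2 = 2^1·1; with 3 mod 8 = 3, (2/3) = -1; sign now +1; continue with (1/3)
reached (1/3) = 1, so the symbol is +1

1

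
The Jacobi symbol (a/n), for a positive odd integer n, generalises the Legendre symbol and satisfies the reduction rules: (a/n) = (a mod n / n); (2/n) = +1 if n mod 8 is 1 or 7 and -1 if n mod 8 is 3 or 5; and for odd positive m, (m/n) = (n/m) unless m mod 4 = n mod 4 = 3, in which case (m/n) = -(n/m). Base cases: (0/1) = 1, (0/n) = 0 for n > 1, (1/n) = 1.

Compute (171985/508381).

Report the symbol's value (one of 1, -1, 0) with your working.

reciprocity: (171985/508381) = +1·(508381/171985) since 171985 mod 4 = 1, 508381 mod 4 = 1; sign now +1
(508381/171985) = (164411/171985)   [reduce mod 171985]
reciprocity: (164411/171985) = +1·(171985/164411) since 164411 mod 4 = 3, 171985 mod 4 = 1; sign now +1
(171985/164411) = (7574/164411)   [reduce mod 164411]
7574 = 2^1·3787; (2/164411) = -1 since 164411 mod 8 = 3, so (7574/164411) = (-1)^1·(3787/164411); sign now -1
reciprocity: (3787/164411) = -1·(164411/3787) since 3787 mod 4 = 3, 164411 mod 4 = 3; sign now +1
(164411/3787) = (1570/3787)   [reduce mod 3787]
1570 = 2^1·785; (2/3787) = -1 since 3787 mod 8 = 3, so (1570/3787) = (-1)^1·(785/3787); sign now -1
reciprocity: (785/3787) = +1·(3787/785) since 785 mod 4 = 1, 3787 mod 4 = 3; sign now -1
(3787/785) = (647/785)   [reduce mod 785]
reciprocity: (647/785) = +1·(785/647) since 647 mod 4 = 3, 785 mod 4 = 1; sign now -1
(785/647) = (138/647)   [reduce mod 647]
138 = 2^1·69; (2/647) = +1 since 647 mod 8 = 7, so (138/647) = (+1)^1·(69/647); sign now -1
reciprocity: (69/647) = +1·(647/69) since 69 mod 4 = 1, 647 mod 4 = 3; sign now -1
(647/69) = (26/69)   [reduce mod 69]
26 = 2^1·13; (2/69) = -1 since 69 mod 8 = 5, so (26/69) = (-1)^1·(13/69); sign now +1
reciprocity: (13/69) = +1·(69/13) since 13 mod 4 = 1, 69 mod 4 = 1; sign now +1
(69/13) = (4/13)   [reduce mod 13]
4 = 2^2·1; (2/13) = -1 since 13 mod 8 = 5, so (4/13) = (-1)^2·(1/13); sign now +1
(1/13) = 1; final value = sign = +1

1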